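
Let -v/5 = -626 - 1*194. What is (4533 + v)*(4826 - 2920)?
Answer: 16454498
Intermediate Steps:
v = 4100 (v = -5*(-626 - 1*194) = -5*(-626 - 194) = -5*(-820) = 4100)
(4533 + v)*(4826 - 2920) = (4533 + 4100)*(4826 - 2920) = 8633*1906 = 16454498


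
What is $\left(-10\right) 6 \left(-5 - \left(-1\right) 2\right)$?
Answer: $180$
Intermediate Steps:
$\left(-10\right) 6 \left(-5 - \left(-1\right) 2\right) = - 60 \left(-5 - -2\right) = - 60 \left(-5 + 2\right) = \left(-60\right) \left(-3\right) = 180$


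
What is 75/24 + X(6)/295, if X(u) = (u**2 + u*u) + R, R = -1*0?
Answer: 7951/2360 ≈ 3.3691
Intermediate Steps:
R = 0
X(u) = 2*u**2 (X(u) = (u**2 + u*u) + 0 = (u**2 + u**2) + 0 = 2*u**2 + 0 = 2*u**2)
75/24 + X(6)/295 = 75/24 + (2*6**2)/295 = 75*(1/24) + (2*36)*(1/295) = 25/8 + 72*(1/295) = 25/8 + 72/295 = 7951/2360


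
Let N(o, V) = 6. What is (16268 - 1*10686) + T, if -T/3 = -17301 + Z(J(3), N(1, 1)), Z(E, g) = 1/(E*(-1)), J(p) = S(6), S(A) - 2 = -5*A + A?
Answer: 1264667/22 ≈ 57485.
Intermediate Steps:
S(A) = 2 - 4*A (S(A) = 2 + (-5*A + A) = 2 - 4*A)
J(p) = -22 (J(p) = 2 - 4*6 = 2 - 24 = -22)
Z(E, g) = -1/E (Z(E, g) = 1/(-E) = -1/E)
T = 1141863/22 (T = -3*(-17301 - 1/(-22)) = -3*(-17301 - 1*(-1/22)) = -3*(-17301 + 1/22) = -3*(-380621/22) = 1141863/22 ≈ 51903.)
(16268 - 1*10686) + T = (16268 - 1*10686) + 1141863/22 = (16268 - 10686) + 1141863/22 = 5582 + 1141863/22 = 1264667/22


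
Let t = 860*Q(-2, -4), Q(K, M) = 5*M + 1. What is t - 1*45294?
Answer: -61634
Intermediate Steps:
Q(K, M) = 1 + 5*M
t = -16340 (t = 860*(1 + 5*(-4)) = 860*(1 - 20) = 860*(-19) = -16340)
t - 1*45294 = -16340 - 1*45294 = -16340 - 45294 = -61634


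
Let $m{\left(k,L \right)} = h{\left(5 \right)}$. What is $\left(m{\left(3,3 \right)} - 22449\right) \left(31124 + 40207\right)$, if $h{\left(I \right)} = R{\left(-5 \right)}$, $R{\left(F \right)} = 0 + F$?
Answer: $-1601666274$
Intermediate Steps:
$R{\left(F \right)} = F$
$h{\left(I \right)} = -5$
$m{\left(k,L \right)} = -5$
$\left(m{\left(3,3 \right)} - 22449\right) \left(31124 + 40207\right) = \left(-5 - 22449\right) \left(31124 + 40207\right) = \left(-22454\right) 71331 = -1601666274$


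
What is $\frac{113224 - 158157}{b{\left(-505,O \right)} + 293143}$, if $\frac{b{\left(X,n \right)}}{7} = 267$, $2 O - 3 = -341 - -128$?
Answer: $- \frac{343}{2252} \approx -0.15231$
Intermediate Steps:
$O = -105$ ($O = \frac{3}{2} + \frac{-341 - -128}{2} = \frac{3}{2} + \frac{-341 + 128}{2} = \frac{3}{2} + \frac{1}{2} \left(-213\right) = \frac{3}{2} - \frac{213}{2} = -105$)
$b{\left(X,n \right)} = 1869$ ($b{\left(X,n \right)} = 7 \cdot 267 = 1869$)
$\frac{113224 - 158157}{b{\left(-505,O \right)} + 293143} = \frac{113224 - 158157}{1869 + 293143} = - \frac{44933}{295012} = \left(-44933\right) \frac{1}{295012} = - \frac{343}{2252}$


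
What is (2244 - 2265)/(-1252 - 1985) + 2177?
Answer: 2348990/1079 ≈ 2177.0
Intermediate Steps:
(2244 - 2265)/(-1252 - 1985) + 2177 = -21/(-3237) + 2177 = -21*(-1/3237) + 2177 = 7/1079 + 2177 = 2348990/1079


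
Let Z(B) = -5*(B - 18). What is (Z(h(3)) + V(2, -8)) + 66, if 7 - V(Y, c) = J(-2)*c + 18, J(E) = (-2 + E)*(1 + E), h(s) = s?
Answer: 162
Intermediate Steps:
J(E) = (1 + E)*(-2 + E)
Z(B) = 90 - 5*B (Z(B) = -5*(-18 + B) = 90 - 5*B)
V(Y, c) = -11 - 4*c (V(Y, c) = 7 - ((-2 + (-2)² - 1*(-2))*c + 18) = 7 - ((-2 + 4 + 2)*c + 18) = 7 - (4*c + 18) = 7 - (18 + 4*c) = 7 + (-18 - 4*c) = -11 - 4*c)
(Z(h(3)) + V(2, -8)) + 66 = ((90 - 5*3) + (-11 - 4*(-8))) + 66 = ((90 - 15) + (-11 + 32)) + 66 = (75 + 21) + 66 = 96 + 66 = 162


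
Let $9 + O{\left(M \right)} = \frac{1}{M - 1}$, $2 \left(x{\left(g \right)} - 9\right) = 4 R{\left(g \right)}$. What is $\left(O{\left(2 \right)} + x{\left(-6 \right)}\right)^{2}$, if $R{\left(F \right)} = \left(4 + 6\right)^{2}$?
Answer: $40401$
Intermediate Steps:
$R{\left(F \right)} = 100$ ($R{\left(F \right)} = 10^{2} = 100$)
$x{\left(g \right)} = 209$ ($x{\left(g \right)} = 9 + \frac{4 \cdot 100}{2} = 9 + \frac{1}{2} \cdot 400 = 9 + 200 = 209$)
$O{\left(M \right)} = -9 + \frac{1}{-1 + M}$ ($O{\left(M \right)} = -9 + \frac{1}{M - 1} = -9 + \frac{1}{-1 + M}$)
$\left(O{\left(2 \right)} + x{\left(-6 \right)}\right)^{2} = \left(\frac{10 - 18}{-1 + 2} + 209\right)^{2} = \left(\frac{10 - 18}{1} + 209\right)^{2} = \left(1 \left(-8\right) + 209\right)^{2} = \left(-8 + 209\right)^{2} = 201^{2} = 40401$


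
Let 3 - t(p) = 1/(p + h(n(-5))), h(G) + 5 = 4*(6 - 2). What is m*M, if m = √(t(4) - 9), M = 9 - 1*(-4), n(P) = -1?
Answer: 13*I*√1365/15 ≈ 32.02*I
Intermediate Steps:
h(G) = 11 (h(G) = -5 + 4*(6 - 2) = -5 + 4*4 = -5 + 16 = 11)
M = 13 (M = 9 + 4 = 13)
t(p) = 3 - 1/(11 + p) (t(p) = 3 - 1/(p + 11) = 3 - 1/(11 + p))
m = I*√1365/15 (m = √((32 + 3*4)/(11 + 4) - 9) = √((32 + 12)/15 - 9) = √((1/15)*44 - 9) = √(44/15 - 9) = √(-91/15) = I*√1365/15 ≈ 2.4631*I)
m*M = (I*√1365/15)*13 = 13*I*√1365/15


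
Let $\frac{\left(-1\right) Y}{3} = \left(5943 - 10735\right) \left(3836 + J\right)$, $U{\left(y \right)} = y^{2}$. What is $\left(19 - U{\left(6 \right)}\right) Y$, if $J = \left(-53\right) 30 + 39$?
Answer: $-558435720$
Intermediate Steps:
$J = -1551$ ($J = -1590 + 39 = -1551$)
$Y = 32849160$ ($Y = - 3 \left(5943 - 10735\right) \left(3836 - 1551\right) = - 3 \left(\left(-4792\right) 2285\right) = \left(-3\right) \left(-10949720\right) = 32849160$)
$\left(19 - U{\left(6 \right)}\right) Y = \left(19 - 6^{2}\right) 32849160 = \left(19 - 36\right) 32849160 = \left(-17\right) 32849160 = -558435720$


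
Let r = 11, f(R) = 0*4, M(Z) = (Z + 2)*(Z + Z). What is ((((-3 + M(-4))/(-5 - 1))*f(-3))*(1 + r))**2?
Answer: 0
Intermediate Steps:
M(Z) = 2*Z*(2 + Z) (M(Z) = (2 + Z)*(2*Z) = 2*Z*(2 + Z))
f(R) = 0
((((-3 + M(-4))/(-5 - 1))*f(-3))*(1 + r))**2 = ((((-3 + 2*(-4)*(2 - 4))/(-5 - 1))*0)*(1 + 11))**2 = ((((-3 + 2*(-4)*(-2))/(-6))*0)*12)**2 = ((((-3 + 16)*(-1/6))*0)*12)**2 = (((13*(-1/6))*0)*12)**2 = (-13/6*0*12)**2 = (0*12)**2 = 0**2 = 0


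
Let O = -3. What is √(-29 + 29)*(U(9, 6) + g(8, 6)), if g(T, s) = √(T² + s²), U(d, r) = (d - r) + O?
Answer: 0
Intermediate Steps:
U(d, r) = -3 + d - r (U(d, r) = (d - r) - 3 = -3 + d - r)
√(-29 + 29)*(U(9, 6) + g(8, 6)) = √(-29 + 29)*((-3 + 9 - 1*6) + √(8² + 6²)) = √0*((-3 + 9 - 6) + √(64 + 36)) = 0*(0 + √100) = 0*(0 + 10) = 0*10 = 0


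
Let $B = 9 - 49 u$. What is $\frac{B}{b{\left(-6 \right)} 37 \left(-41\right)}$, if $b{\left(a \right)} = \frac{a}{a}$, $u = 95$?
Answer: $\frac{4646}{1517} \approx 3.0626$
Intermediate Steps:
$b{\left(a \right)} = 1$
$B = -4646$ ($B = 9 - 4655 = -4646$)
$\frac{B}{b{\left(-6 \right)} 37 \left(-41\right)} = - \frac{4646}{1 \cdot 37 \left(-41\right)} = - \frac{4646}{37 \left(-41\right)} = - \frac{4646}{-1517} = \left(-4646\right) \left(- \frac{1}{1517}\right) = \frac{4646}{1517}$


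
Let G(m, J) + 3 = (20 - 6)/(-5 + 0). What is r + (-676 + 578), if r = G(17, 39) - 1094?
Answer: -5989/5 ≈ -1197.8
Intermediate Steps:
G(m, J) = -29/5 (G(m, J) = -3 + (20 - 6)/(-5 + 0) = -3 + 14/(-5) = -3 + 14*(-⅕) = -3 - 14/5 = -29/5)
r = -5499/5 (r = -29/5 - 1094 = -5499/5 ≈ -1099.8)
r + (-676 + 578) = -5499/5 + (-676 + 578) = -5499/5 - 98 = -5989/5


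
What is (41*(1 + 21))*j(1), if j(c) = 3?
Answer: 2706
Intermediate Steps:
(41*(1 + 21))*j(1) = (41*(1 + 21))*3 = (41*22)*3 = 902*3 = 2706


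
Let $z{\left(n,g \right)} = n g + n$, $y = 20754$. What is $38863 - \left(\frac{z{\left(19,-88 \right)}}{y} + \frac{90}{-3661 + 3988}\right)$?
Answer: $\frac{29304964025}{754062} \approx 38863.0$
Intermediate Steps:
$z{\left(n,g \right)} = n + g n$ ($z{\left(n,g \right)} = g n + n = n + g n$)
$38863 - \left(\frac{z{\left(19,-88 \right)}}{y} + \frac{90}{-3661 + 3988}\right) = 38863 - \left(\frac{19 \left(1 - 88\right)}{20754} + \frac{90}{-3661 + 3988}\right) = 38863 - \left(19 \left(-87\right) \frac{1}{20754} + \frac{90}{327}\right) = 38863 - \left(\left(-1653\right) \frac{1}{20754} + 90 \cdot \frac{1}{327}\right) = 38863 - \left(- \frac{551}{6918} + \frac{30}{109}\right) = 38863 - \frac{147481}{754062} = \frac{29304964025}{754062}$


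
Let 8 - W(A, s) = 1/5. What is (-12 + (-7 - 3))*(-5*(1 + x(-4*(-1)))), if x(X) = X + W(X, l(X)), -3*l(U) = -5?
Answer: 1408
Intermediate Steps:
l(U) = 5/3 (l(U) = -⅓*(-5) = 5/3)
W(A, s) = 39/5 (W(A, s) = 8 - 1/5 = 8 - 1*⅕ = 8 - ⅕ = 39/5)
x(X) = 39/5 + X (x(X) = X + 39/5 = 39/5 + X)
(-12 + (-7 - 3))*(-5*(1 + x(-4*(-1)))) = (-12 + (-7 - 3))*(-5*(1 + (39/5 - 4*(-1)))) = (-12 - 10)*(-5*(1 + (39/5 + 4))) = -(-110)*(1 + 59/5) = -(-110)*64/5 = -22*(-64) = 1408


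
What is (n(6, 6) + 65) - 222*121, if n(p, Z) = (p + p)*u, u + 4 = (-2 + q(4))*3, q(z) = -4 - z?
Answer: -27205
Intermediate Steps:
u = -34 (u = -4 + (-2 + (-4 - 1*4))*3 = -4 + (-2 + (-4 - 4))*3 = -4 + (-2 - 8)*3 = -4 - 10*3 = -4 - 30 = -34)
n(p, Z) = -68*p (n(p, Z) = (p + p)*(-34) = (2*p)*(-34) = -68*p)
(n(6, 6) + 65) - 222*121 = (-68*6 + 65) - 222*121 = (-408 + 65) - 26862 = -343 - 26862 = -27205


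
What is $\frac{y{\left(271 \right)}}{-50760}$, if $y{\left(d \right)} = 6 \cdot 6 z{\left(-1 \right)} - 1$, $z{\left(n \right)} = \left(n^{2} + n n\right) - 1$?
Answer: $- \frac{7}{10152} \approx -0.00068952$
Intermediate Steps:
$z{\left(n \right)} = -1 + 2 n^{2}$ ($z{\left(n \right)} = \left(n^{2} + n^{2}\right) - 1 = 2 n^{2} - 1 = -1 + 2 n^{2}$)
$y{\left(d \right)} = 35$ ($y{\left(d \right)} = 6 \cdot 6 \left(-1 + 2 \left(-1\right)^{2}\right) - 1 = 6 \cdot 6 \left(-1 + 2 \cdot 1\right) - 1 = 6 \cdot 6 \left(-1 + 2\right) - 1 = 6 \cdot 6 \cdot 1 - 1 = 6 \cdot 6 - 1 = 36 - 1 = 35$)
$\frac{y{\left(271 \right)}}{-50760} = \frac{35}{-50760} = 35 \left(- \frac{1}{50760}\right) = - \frac{7}{10152}$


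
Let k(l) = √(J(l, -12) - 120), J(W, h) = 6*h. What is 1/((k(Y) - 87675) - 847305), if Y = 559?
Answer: -77915/72848966716 - I*√3/109273450074 ≈ -1.0695e-6 - 1.5851e-11*I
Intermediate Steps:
k(l) = 8*I*√3 (k(l) = √(6*(-12) - 120) = √(-72 - 120) = √(-192) = 8*I*√3)
1/((k(Y) - 87675) - 847305) = 1/((8*I*√3 - 87675) - 847305) = 1/((-87675 + 8*I*√3) - 847305) = 1/(-934980 + 8*I*√3)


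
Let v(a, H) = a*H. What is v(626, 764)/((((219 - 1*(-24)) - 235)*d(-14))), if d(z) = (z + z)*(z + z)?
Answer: 59783/784 ≈ 76.254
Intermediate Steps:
v(a, H) = H*a
d(z) = 4*z**2 (d(z) = (2*z)*(2*z) = 4*z**2)
v(626, 764)/((((219 - 1*(-24)) - 235)*d(-14))) = (764*626)/((((219 - 1*(-24)) - 235)*(4*(-14)**2))) = 478264/((((219 + 24) - 235)*(4*196))) = 478264/(((243 - 235)*784)) = 478264/((8*784)) = 478264/6272 = 478264*(1/6272) = 59783/784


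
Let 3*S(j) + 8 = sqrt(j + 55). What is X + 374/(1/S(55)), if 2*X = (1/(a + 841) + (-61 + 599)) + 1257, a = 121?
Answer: -576235/5772 + 374*sqrt(110)/3 ≈ 1207.7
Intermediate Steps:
S(j) = -8/3 + sqrt(55 + j)/3 (S(j) = -8/3 + sqrt(j + 55)/3 = -8/3 + sqrt(55 + j)/3)
X = 1726791/1924 (X = ((1/(121 + 841) + (-61 + 599)) + 1257)/2 = ((1/962 + 538) + 1257)/2 = (517557/962 + 1257)/2 = (1/2)*(1726791/962) = 1726791/1924 ≈ 897.50)
X + 374/(1/S(55)) = 1726791/1924 + 374/(1/(-8/3 + sqrt(55 + 55)/3)) = 1726791/1924 + 374/(1/(-8/3 + sqrt(110)/3)) = 1726791/1924 + 374*(-8/3 + sqrt(110)/3) = 1726791/1924 + (-2992/3 + 374*sqrt(110)/3) = -576235/5772 + 374*sqrt(110)/3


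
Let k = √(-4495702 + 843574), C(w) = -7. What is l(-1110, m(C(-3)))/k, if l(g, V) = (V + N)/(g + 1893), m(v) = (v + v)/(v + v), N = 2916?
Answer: -2917*I*√2818/79433784 ≈ -0.0019494*I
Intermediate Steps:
m(v) = 1 (m(v) = (2*v)/((2*v)) = (2*v)*(1/(2*v)) = 1)
l(g, V) = (2916 + V)/(1893 + g) (l(g, V) = (V + 2916)/(g + 1893) = (2916 + V)/(1893 + g))
k = 36*I*√2818 (k = √(-3652128) = 36*I*√2818 ≈ 1911.1*I)
l(-1110, m(C(-3)))/k = ((2916 + 1)/(1893 - 1110))/((36*I*√2818)) = (2917/783)*(-I*√2818/101448) = ((1/783)*2917)*(-I*√2818/101448) = 2917*(-I*√2818/101448)/783 = -2917*I*√2818/79433784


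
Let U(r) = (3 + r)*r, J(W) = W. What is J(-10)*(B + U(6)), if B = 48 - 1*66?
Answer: -360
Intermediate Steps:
B = -18 (B = 48 - 66 = -18)
U(r) = r*(3 + r)
J(-10)*(B + U(6)) = -10*(-18 + 6*(3 + 6)) = -10*(-18 + 6*9) = -10*(-18 + 54) = -10*36 = -360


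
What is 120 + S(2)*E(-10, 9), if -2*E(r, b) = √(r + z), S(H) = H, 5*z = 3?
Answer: 120 - I*√235/5 ≈ 120.0 - 3.0659*I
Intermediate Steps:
z = ⅗ (z = (⅕)*3 = ⅗ ≈ 0.60000)
E(r, b) = -√(⅗ + r)/2 (E(r, b) = -√(r + ⅗)/2 = -√(⅗ + r)/2)
120 + S(2)*E(-10, 9) = 120 + 2*(-√(15 + 25*(-10))/10) = 120 + 2*(-√(15 - 250)/10) = 120 + 2*(-I*√235/10) = 120 - I*√235/5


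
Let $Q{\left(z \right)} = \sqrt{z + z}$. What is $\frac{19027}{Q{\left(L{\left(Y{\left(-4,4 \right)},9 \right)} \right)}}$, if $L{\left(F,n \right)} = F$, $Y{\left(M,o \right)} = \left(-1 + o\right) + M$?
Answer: $- \frac{19027 i \sqrt{2}}{2} \approx - 13454.0 i$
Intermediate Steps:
$Y{\left(M,o \right)} = -1 + M + o$
$Q{\left(z \right)} = \sqrt{2} \sqrt{z}$ ($Q{\left(z \right)} = \sqrt{2 z} = \sqrt{2} \sqrt{z}$)
$\frac{19027}{Q{\left(L{\left(Y{\left(-4,4 \right)},9 \right)} \right)}} = \frac{19027}{\sqrt{2} \sqrt{-1 - 4 + 4}} = \frac{19027}{\sqrt{2} \sqrt{-1}} = \frac{19027}{\sqrt{2} i} = \frac{19027}{i \sqrt{2}} = 19027 \left(- \frac{i \sqrt{2}}{2}\right) = - \frac{19027 i \sqrt{2}}{2}$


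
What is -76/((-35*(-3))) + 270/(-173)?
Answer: -41498/18165 ≈ -2.2845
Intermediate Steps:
-76/((-35*(-3))) + 270/(-173) = -76/105 + 270*(-1/173) = -76*1/105 - 270/173 = -76/105 - 270/173 = -41498/18165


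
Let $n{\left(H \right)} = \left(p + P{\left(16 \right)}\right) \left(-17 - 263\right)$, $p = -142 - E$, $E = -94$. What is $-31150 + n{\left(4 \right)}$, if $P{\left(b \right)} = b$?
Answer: $-22190$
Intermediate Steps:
$p = -48$ ($p = -142 - -94 = -142 + 94 = -48$)
$n{\left(H \right)} = 8960$ ($n{\left(H \right)} = \left(-48 + 16\right) \left(-17 - 263\right) = \left(-32\right) \left(-280\right) = 8960$)
$-31150 + n{\left(4 \right)} = -31150 + 8960 = -22190$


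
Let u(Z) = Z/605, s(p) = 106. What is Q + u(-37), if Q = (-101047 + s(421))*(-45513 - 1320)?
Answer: 2860058761028/605 ≈ 4.7274e+9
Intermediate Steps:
u(Z) = Z/605 (u(Z) = Z*(1/605) = Z/605)
Q = 4727369853 (Q = (-101047 + 106)*(-45513 - 1320) = -100941*(-46833) = 4727369853)
Q + u(-37) = 4727369853 + (1/605)*(-37) = 4727369853 - 37/605 = 2860058761028/605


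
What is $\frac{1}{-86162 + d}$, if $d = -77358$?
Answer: $- \frac{1}{163520} \approx -6.1155 \cdot 10^{-6}$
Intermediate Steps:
$\frac{1}{-86162 + d} = \frac{1}{-86162 - 77358} = \frac{1}{-163520} = - \frac{1}{163520}$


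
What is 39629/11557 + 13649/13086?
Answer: 676326587/151234902 ≈ 4.4720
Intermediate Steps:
39629/11557 + 13649/13086 = 676326587/151234902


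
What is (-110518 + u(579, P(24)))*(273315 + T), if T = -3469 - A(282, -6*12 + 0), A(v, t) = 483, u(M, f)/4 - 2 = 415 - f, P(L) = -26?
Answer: -29292148798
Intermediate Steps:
u(M, f) = 1668 - 4*f (u(M, f) = 8 + 4*(415 - f) = 8 + (1660 - 4*f) = 1668 - 4*f)
T = -3952 (T = -3469 - 1*483 = -3469 - 483 = -3952)
(-110518 + u(579, P(24)))*(273315 + T) = (-110518 + (1668 - 4*(-26)))*(273315 - 3952) = (-110518 + (1668 + 104))*269363 = (-110518 + 1772)*269363 = -108746*269363 = -29292148798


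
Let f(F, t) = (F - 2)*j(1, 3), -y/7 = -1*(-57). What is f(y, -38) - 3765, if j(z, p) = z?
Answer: -4166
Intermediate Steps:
y = -399 (y = -(-7)*(-57) = -7*57 = -399)
f(F, t) = -2 + F (f(F, t) = (F - 2)*1 = (-2 + F)*1 = -2 + F)
f(y, -38) - 3765 = (-2 - 399) - 3765 = -401 - 3765 = -4166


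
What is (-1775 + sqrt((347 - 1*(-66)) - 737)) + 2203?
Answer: 428 + 18*I ≈ 428.0 + 18.0*I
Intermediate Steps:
(-1775 + sqrt((347 - 1*(-66)) - 737)) + 2203 = (-1775 + sqrt((347 + 66) - 737)) + 2203 = (-1775 + sqrt(413 - 737)) + 2203 = (-1775 + sqrt(-324)) + 2203 = (-1775 + 18*I) + 2203 = 428 + 18*I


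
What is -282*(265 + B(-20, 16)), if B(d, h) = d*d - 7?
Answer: -185556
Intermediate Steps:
B(d, h) = -7 + d² (B(d, h) = d² - 7 = -7 + d²)
-282*(265 + B(-20, 16)) = -282*(265 + (-7 + (-20)²)) = -282*(265 + (-7 + 400)) = -282*(265 + 393) = -282*658 = -185556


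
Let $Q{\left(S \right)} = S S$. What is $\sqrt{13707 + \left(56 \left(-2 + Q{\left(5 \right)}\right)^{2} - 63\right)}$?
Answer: $2 \sqrt{10817} \approx 208.01$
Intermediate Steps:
$Q{\left(S \right)} = S^{2}$
$\sqrt{13707 + \left(56 \left(-2 + Q{\left(5 \right)}\right)^{2} - 63\right)} = \sqrt{13707 - \left(63 - 56 \left(-2 + 5^{2}\right)^{2}\right)} = \sqrt{13707 - \left(63 - 56 \left(-2 + 25\right)^{2}\right)} = \sqrt{13707 - \left(63 - 56 \cdot 23^{2}\right)} = \sqrt{13707 + \left(56 \cdot 529 - 63\right)} = \sqrt{13707 + \left(29624 - 63\right)} = \sqrt{13707 + 29561} = \sqrt{43268} = 2 \sqrt{10817}$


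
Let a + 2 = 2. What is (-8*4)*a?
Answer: 0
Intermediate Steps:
a = 0 (a = -2 + 2 = 0)
(-8*4)*a = -8*4*0 = -32*0 = 0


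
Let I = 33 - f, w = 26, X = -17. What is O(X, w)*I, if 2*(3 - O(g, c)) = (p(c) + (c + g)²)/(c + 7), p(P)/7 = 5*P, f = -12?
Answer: -11895/22 ≈ -540.68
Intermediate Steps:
p(P) = 35*P (p(P) = 7*(5*P) = 35*P)
I = 45 (I = 33 - 1*(-12) = 33 + 12 = 45)
O(g, c) = 3 - ((c + g)² + 35*c)/(2*(7 + c)) (O(g, c) = 3 - (35*c + (c + g)²)/(2*(c + 7)) = 3 - ((c + g)² + 35*c)/(2*(7 + c)))
O(X, w)*I = ((42 - (26 - 17)² - 29*26)/(2*(7 + 26)))*45 = ((½)*(42 - 1*9² - 754)/33)*45 = ((½)*(1/33)*(42 - 1*81 - 754))*45 = ((½)*(1/33)*(42 - 81 - 754))*45 = ((½)*(1/33)*(-793))*45 = -793/66*45 = -11895/22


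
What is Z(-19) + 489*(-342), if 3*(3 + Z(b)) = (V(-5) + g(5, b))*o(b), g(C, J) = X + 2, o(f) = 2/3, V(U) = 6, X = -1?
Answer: -1505155/9 ≈ -1.6724e+5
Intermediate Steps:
o(f) = ⅔ (o(f) = 2*(⅓) = ⅔)
g(C, J) = 1 (g(C, J) = -1 + 2 = 1)
Z(b) = -13/9 (Z(b) = -3 + ((6 + 1)*(⅔))/3 = -3 + (7*(⅔))/3 = -3 + (⅓)*(14/3) = -3 + 14/9 = -13/9)
Z(-19) + 489*(-342) = -13/9 + 489*(-342) = -13/9 - 167238 = -1505155/9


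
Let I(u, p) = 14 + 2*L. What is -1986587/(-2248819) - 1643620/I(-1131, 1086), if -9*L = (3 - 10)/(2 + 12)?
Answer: -33265582666471/285600013 ≈ -1.1648e+5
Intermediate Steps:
L = 1/18 (L = -(3 - 10)/(9*(2 + 12)) = -(-7)/(9*14) = -⅑*(-½) = 1/18 ≈ 0.055556)
I(u, p) = 127/9 (I(u, p) = 14 + 2*(1/18) = 14 + ⅑ = 127/9)
-1986587/(-2248819) - 1643620/I(-1131, 1086) = -1986587/(-2248819) - 1643620/127/9 = -1986587*(-1/2248819) - 1643620*9/127 = 1986587/2248819 - 14792580/127 = -33265582666471/285600013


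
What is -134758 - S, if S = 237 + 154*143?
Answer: -157017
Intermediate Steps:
S = 22259 (S = 237 + 22022 = 22259)
-134758 - S = -134758 - 1*22259 = -134758 - 22259 = -157017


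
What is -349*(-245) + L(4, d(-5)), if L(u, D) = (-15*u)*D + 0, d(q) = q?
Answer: 85805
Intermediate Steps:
L(u, D) = -15*D*u (L(u, D) = -15*D*u + 0 = -15*D*u)
-349*(-245) + L(4, d(-5)) = -349*(-245) - 15*(-5)*4 = 85505 + 300 = 85805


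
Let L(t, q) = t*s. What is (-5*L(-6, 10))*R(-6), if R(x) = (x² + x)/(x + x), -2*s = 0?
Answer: 0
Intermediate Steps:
s = 0 (s = -½*0 = 0)
L(t, q) = 0 (L(t, q) = t*0 = 0)
R(x) = (x + x²)/(2*x) (R(x) = (x + x²)/((2*x)) = (x + x²)*(1/(2*x)) = (x + x²)/(2*x))
(-5*L(-6, 10))*R(-6) = (-5*0)*(½ + (½)*(-6)) = 0*(½ - 3) = 0*(-5/2) = 0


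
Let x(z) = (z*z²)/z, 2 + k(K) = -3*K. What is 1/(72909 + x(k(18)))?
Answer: 1/76045 ≈ 1.3150e-5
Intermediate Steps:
k(K) = -2 - 3*K
x(z) = z² (x(z) = z³/z = z²)
1/(72909 + x(k(18))) = 1/(72909 + (-2 - 3*18)²) = 1/(72909 + (-2 - 54)²) = 1/(72909 + (-56)²) = 1/(72909 + 3136) = 1/76045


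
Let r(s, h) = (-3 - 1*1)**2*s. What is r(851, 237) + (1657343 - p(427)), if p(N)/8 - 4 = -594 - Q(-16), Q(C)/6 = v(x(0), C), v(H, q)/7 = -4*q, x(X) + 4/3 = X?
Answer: 1697183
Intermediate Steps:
x(X) = -4/3 + X
v(H, q) = -28*q (v(H, q) = 7*(-4*q) = -28*q)
Q(C) = -168*C (Q(C) = 6*(-28*C) = -168*C)
p(N) = -26224 (p(N) = 32 + 8*(-594 - (-168)*(-16)) = 32 + 8*(-594 - 1*2688) = 32 + 8*(-594 - 2688) = 32 + 8*(-3282) = 32 - 26256 = -26224)
r(s, h) = 16*s (r(s, h) = (-3 - 1)**2*s = (-4)**2*s = 16*s)
r(851, 237) + (1657343 - p(427)) = 16*851 + (1657343 - 1*(-26224)) = 13616 + (1657343 + 26224) = 13616 + 1683567 = 1697183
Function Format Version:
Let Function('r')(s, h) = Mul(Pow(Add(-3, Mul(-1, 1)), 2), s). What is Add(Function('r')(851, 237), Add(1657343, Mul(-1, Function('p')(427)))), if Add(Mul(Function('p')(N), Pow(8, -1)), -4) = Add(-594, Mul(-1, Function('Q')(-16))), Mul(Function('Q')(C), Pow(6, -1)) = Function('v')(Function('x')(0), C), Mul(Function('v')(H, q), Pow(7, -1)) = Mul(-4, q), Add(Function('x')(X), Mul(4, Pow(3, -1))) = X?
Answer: 1697183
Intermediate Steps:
Function('x')(X) = Add(Rational(-4, 3), X)
Function('v')(H, q) = Mul(-28, q) (Function('v')(H, q) = Mul(7, Mul(-4, q)) = Mul(-28, q))
Function('Q')(C) = Mul(-168, C) (Function('Q')(C) = Mul(6, Mul(-28, C)) = Mul(-168, C))
Function('p')(N) = -26224 (Function('p')(N) = Add(32, Mul(8, Add(-594, Mul(-1, Mul(-168, -16))))) = Add(32, Mul(8, Add(-594, Mul(-1, 2688)))) = Add(32, Mul(8, Add(-594, -2688))) = Add(32, Mul(8, -3282)) = Add(32, -26256) = -26224)
Function('r')(s, h) = Mul(16, s) (Function('r')(s, h) = Mul(Pow(Add(-3, -1), 2), s) = Mul(Pow(-4, 2), s) = Mul(16, s))
Add(Function('r')(851, 237), Add(1657343, Mul(-1, Function('p')(427)))) = Add(Mul(16, 851), Add(1657343, Mul(-1, -26224))) = Add(13616, Add(1657343, 26224)) = Add(13616, 1683567) = 1697183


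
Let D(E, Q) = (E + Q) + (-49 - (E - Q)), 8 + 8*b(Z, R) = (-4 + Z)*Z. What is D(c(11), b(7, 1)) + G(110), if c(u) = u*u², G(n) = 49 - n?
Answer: -427/4 ≈ -106.75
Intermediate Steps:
b(Z, R) = -1 + Z*(-4 + Z)/8 (b(Z, R) = -1 + ((-4 + Z)*Z)/8 = -1 + (Z*(-4 + Z))/8 = -1 + Z*(-4 + Z)/8)
c(u) = u³
D(E, Q) = -49 + 2*Q (D(E, Q) = (E + Q) + (-49 + (Q - E)) = (E + Q) + (-49 + Q - E) = -49 + 2*Q)
D(c(11), b(7, 1)) + G(110) = (-49 + 2*(-1 - ½*7 + (⅛)*7²)) + (49 - 1*110) = (-49 + 2*(-1 - 7/2 + (⅛)*49)) + (49 - 110) = (-49 + 2*(-1 - 7/2 + 49/8)) - 61 = (-49 + 2*(13/8)) - 61 = (-49 + 13/4) - 61 = -183/4 - 61 = -427/4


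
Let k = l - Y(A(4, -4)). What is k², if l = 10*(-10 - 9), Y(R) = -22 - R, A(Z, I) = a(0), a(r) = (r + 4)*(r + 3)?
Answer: 24336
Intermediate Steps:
a(r) = (3 + r)*(4 + r) (a(r) = (4 + r)*(3 + r) = (3 + r)*(4 + r))
A(Z, I) = 12 (A(Z, I) = 12 + 0² + 7*0 = 12 + 0 + 0 = 12)
l = -190 (l = 10*(-19) = -190)
k = -156 (k = -190 - (-22 - 1*12) = -190 - (-22 - 12) = -190 - 1*(-34) = -190 + 34 = -156)
k² = (-156)² = 24336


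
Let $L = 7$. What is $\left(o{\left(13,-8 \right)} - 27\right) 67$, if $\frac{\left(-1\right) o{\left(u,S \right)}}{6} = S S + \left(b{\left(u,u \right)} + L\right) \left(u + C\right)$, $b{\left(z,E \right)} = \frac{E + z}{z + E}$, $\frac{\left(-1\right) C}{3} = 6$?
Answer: $-11457$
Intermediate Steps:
$C = -18$ ($C = \left(-3\right) 6 = -18$)
$b{\left(z,E \right)} = 1$ ($b{\left(z,E \right)} = \frac{E + z}{E + z} = 1$)
$o{\left(u,S \right)} = 864 - 48 u - 6 S^{2}$ ($o{\left(u,S \right)} = - 6 \left(S S + \left(1 + 7\right) \left(u - 18\right)\right) = - 6 \left(S^{2} + 8 \left(-18 + u\right)\right) = - 6 \left(S^{2} + \left(-144 + 8 u\right)\right) = - 6 \left(-144 + S^{2} + 8 u\right) = 864 - 48 u - 6 S^{2}$)
$\left(o{\left(13,-8 \right)} - 27\right) 67 = \left(\left(864 - 624 - 6 \left(-8\right)^{2}\right) - 27\right) 67 = \left(\left(864 - 624 - 384\right) - 27\right) 67 = \left(-144 - 27\right) 67 = \left(-171\right) 67 = -11457$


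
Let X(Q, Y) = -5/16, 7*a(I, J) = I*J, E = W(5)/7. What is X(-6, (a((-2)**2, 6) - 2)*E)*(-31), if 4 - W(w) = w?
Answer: 155/16 ≈ 9.6875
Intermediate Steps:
W(w) = 4 - w
E = -1/7 (E = (4 - 1*5)/7 = (4 - 5)*(1/7) = -1*1/7 = -1/7 ≈ -0.14286)
a(I, J) = I*J/7 (a(I, J) = (I*J)/7 = I*J/7)
X(Q, Y) = -5/16 (X(Q, Y) = -5*1/16 = -5/16)
X(-6, (a((-2)**2, 6) - 2)*E)*(-31) = -5/16*(-31) = 155/16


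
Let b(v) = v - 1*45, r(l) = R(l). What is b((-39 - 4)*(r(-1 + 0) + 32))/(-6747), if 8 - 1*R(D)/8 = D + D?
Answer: 4861/6747 ≈ 0.72047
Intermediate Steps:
R(D) = 64 - 16*D (R(D) = 64 - 8*(D + D) = 64 - 16*D)
r(l) = 64 - 16*l
b(v) = -45 + v (b(v) = v - 45 = -45 + v)
b((-39 - 4)*(r(-1 + 0) + 32))/(-6747) = (-45 + (-39 - 4)*((64 - 16*(-1 + 0)) + 32))/(-6747) = (-45 - 43*((64 - 16*(-1)) + 32))*(-1/6747) = (-45 - 43*((64 + 16) + 32))*(-1/6747) = (-45 - 43*(80 + 32))*(-1/6747) = (-45 - 43*112)*(-1/6747) = (-45 - 4816)*(-1/6747) = -4861*(-1/6747) = 4861/6747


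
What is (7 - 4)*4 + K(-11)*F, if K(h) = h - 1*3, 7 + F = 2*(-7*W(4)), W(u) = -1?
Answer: -86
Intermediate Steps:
F = 7 (F = -7 + 2*(-7*(-1)) = -7 + 2*7 = -7 + 14 = 7)
K(h) = -3 + h (K(h) = h - 3 = -3 + h)
(7 - 4)*4 + K(-11)*F = (7 - 4)*4 + (-3 - 11)*7 = 3*4 - 14*7 = 12 - 98 = -86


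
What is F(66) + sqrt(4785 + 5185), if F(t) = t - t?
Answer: sqrt(9970) ≈ 99.850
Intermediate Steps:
F(t) = 0
F(66) + sqrt(4785 + 5185) = 0 + sqrt(4785 + 5185) = 0 + sqrt(9970) = sqrt(9970)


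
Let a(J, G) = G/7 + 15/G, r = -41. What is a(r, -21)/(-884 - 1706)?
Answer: 13/9065 ≈ 0.0014341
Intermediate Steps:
a(J, G) = 15/G + G/7 (a(J, G) = G*(⅐) + 15/G = G/7 + 15/G = 15/G + G/7)
a(r, -21)/(-884 - 1706) = (15/(-21) + (⅐)*(-21))/(-884 - 1706) = (15*(-1/21) - 3)/(-2590) = (-5/7 - 3)*(-1/2590) = -26/7*(-1/2590) = 13/9065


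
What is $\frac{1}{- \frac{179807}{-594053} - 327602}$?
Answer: $- \frac{594053}{194612771099} \approx -3.0525 \cdot 10^{-6}$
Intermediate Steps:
$\frac{1}{- \frac{179807}{-594053} - 327602} = \frac{1}{\left(-179807\right) \left(- \frac{1}{594053}\right) - 327602} = \frac{1}{\frac{179807}{594053} - 327602} = \frac{1}{- \frac{194612771099}{594053}} = - \frac{594053}{194612771099}$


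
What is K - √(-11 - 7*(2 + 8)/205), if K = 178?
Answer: 178 - I*√19065/41 ≈ 178.0 - 3.3677*I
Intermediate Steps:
K - √(-11 - 7*(2 + 8)/205) = 178 - √(-11 - 7*(2 + 8)/205) = 178 - √(-11 - 7*10*(1/205)) = 178 - √(-11 - 70*1/205) = 178 - √(-11 - 14/41) = 178 - √(-465/41) = 178 - I*√19065/41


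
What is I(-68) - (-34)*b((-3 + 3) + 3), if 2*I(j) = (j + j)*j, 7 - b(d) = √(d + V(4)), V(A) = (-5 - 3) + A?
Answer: 4862 - 34*I ≈ 4862.0 - 34.0*I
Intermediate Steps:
V(A) = -8 + A
b(d) = 7 - √(-4 + d) (b(d) = 7 - √(d + (-8 + 4)) = 7 - √(d - 4) = 7 - √(-4 + d))
I(j) = j² (I(j) = ((j + j)*j)/2 = ((2*j)*j)/2 = (2*j²)/2 = j²)
I(-68) - (-34)*b((-3 + 3) + 3) = (-68)² - (-34)*(7 - √(-4 + ((-3 + 3) + 3))) = 4624 - (-34)*(7 - √(-4 + (0 + 3))) = 4624 - (-34)*(7 - √(-4 + 3)) = 4624 - (-34)*(7 - √(-1)) = 4624 - (-34)*(7 - I) = 4624 - (-238 + 34*I) = 4624 + (238 - 34*I) = 4862 - 34*I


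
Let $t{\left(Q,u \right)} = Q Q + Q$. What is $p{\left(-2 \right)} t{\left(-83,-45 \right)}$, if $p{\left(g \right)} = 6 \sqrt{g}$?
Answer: $40836 i \sqrt{2} \approx 57751.0 i$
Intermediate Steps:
$t{\left(Q,u \right)} = Q + Q^{2}$ ($t{\left(Q,u \right)} = Q^{2} + Q = Q + Q^{2}$)
$p{\left(-2 \right)} t{\left(-83,-45 \right)} = 6 \sqrt{-2} \left(- 83 \left(1 - 83\right)\right) = 6 i \sqrt{2} \left(\left(-83\right) \left(-82\right)\right) = 6 i \sqrt{2} \cdot 6806 = 40836 i \sqrt{2}$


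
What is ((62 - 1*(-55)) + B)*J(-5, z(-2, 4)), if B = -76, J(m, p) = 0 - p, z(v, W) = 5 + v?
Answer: -123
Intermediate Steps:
J(m, p) = -p
((62 - 1*(-55)) + B)*J(-5, z(-2, 4)) = ((62 - 1*(-55)) - 76)*(-(5 - 2)) = ((62 + 55) - 76)*(-1*3) = (117 - 76)*(-3) = 41*(-3) = -123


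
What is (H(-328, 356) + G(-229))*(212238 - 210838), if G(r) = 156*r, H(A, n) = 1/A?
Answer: -2050557775/41 ≈ -5.0014e+7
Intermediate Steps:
(H(-328, 356) + G(-229))*(212238 - 210838) = (1/(-328) + 156*(-229))*(212238 - 210838) = (-1/328 - 35724)*1400 = -11717473/328*1400 = -2050557775/41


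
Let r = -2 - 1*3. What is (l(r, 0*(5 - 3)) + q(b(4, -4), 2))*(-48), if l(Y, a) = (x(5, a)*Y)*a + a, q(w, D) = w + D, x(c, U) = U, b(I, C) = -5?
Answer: 144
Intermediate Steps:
r = -5 (r = -2 - 3 = -5)
q(w, D) = D + w
l(Y, a) = a + Y*a**2 (l(Y, a) = (a*Y)*a + a = (Y*a)*a + a = Y*a**2 + a = a + Y*a**2)
(l(r, 0*(5 - 3)) + q(b(4, -4), 2))*(-48) = ((0*(5 - 3))*(1 - 0*(5 - 3)) + (2 - 5))*(-48) = ((0*2)*(1 - 0*2) - 3)*(-48) = (0*(1 - 5*0) - 3)*(-48) = (0*(1 + 0) - 3)*(-48) = (0*1 - 3)*(-48) = (0 - 3)*(-48) = -3*(-48) = 144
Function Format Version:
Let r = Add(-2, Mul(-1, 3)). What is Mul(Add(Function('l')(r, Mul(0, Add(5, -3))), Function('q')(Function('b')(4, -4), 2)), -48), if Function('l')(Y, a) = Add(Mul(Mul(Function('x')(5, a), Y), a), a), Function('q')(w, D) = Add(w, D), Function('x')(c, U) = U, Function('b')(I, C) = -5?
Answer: 144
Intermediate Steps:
r = -5 (r = Add(-2, -3) = -5)
Function('q')(w, D) = Add(D, w)
Function('l')(Y, a) = Add(a, Mul(Y, Pow(a, 2))) (Function('l')(Y, a) = Add(Mul(Mul(a, Y), a), a) = Add(Mul(Mul(Y, a), a), a) = Add(Mul(Y, Pow(a, 2)), a) = Add(a, Mul(Y, Pow(a, 2))))
Mul(Add(Function('l')(r, Mul(0, Add(5, -3))), Function('q')(Function('b')(4, -4), 2)), -48) = Mul(Add(Mul(Mul(0, Add(5, -3)), Add(1, Mul(-5, Mul(0, Add(5, -3))))), Add(2, -5)), -48) = Mul(Add(Mul(Mul(0, 2), Add(1, Mul(-5, Mul(0, 2)))), -3), -48) = Mul(Add(Mul(0, Add(1, Mul(-5, 0))), -3), -48) = Mul(Add(Mul(0, Add(1, 0)), -3), -48) = Mul(Add(Mul(0, 1), -3), -48) = Mul(Add(0, -3), -48) = Mul(-3, -48) = 144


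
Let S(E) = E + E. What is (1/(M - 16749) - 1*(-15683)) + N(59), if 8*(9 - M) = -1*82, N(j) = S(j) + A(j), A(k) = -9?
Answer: 1056784844/66919 ≈ 15792.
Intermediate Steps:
S(E) = 2*E
N(j) = -9 + 2*j (N(j) = 2*j - 9 = -9 + 2*j)
M = 77/4 (M = 9 - (-1)*82/8 = 9 - ⅛*(-82) = 9 + 41/4 = 77/4 ≈ 19.250)
(1/(M - 16749) - 1*(-15683)) + N(59) = (1/(77/4 - 16749) - 1*(-15683)) + (-9 + 2*59) = (1/(-66919/4) + 15683) + (-9 + 118) = (-4/66919 + 15683) + 109 = 1049490673/66919 + 109 = 1056784844/66919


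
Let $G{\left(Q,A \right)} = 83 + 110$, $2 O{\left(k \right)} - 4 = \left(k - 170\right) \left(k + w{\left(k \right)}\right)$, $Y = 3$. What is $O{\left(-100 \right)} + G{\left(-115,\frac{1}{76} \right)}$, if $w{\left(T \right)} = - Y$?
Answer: $14100$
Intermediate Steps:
$w{\left(T \right)} = -3$ ($w{\left(T \right)} = \left(-1\right) 3 = -3$)
$O{\left(k \right)} = 2 + \frac{\left(-170 + k\right) \left(-3 + k\right)}{2}$ ($O{\left(k \right)} = 2 + \frac{\left(k - 170\right) \left(k - 3\right)}{2} = 2 + \frac{\left(-170 + k\right) \left(-3 + k\right)}{2}$)
$G{\left(Q,A \right)} = 193$
$O{\left(-100 \right)} + G{\left(-115,\frac{1}{76} \right)} = \left(257 + \frac{\left(-100\right)^{2}}{2} - -8650\right) + 193 = \left(257 + \frac{1}{2} \cdot 10000 + 8650\right) + 193 = \left(257 + 5000 + 8650\right) + 193 = 13907 + 193 = 14100$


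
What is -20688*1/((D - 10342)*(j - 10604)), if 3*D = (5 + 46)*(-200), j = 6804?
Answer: -1293/3263725 ≈ -0.00039617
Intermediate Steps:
D = -3400 (D = ((5 + 46)*(-200))/3 = (51*(-200))/3 = (⅓)*(-10200) = -3400)
-20688*1/((D - 10342)*(j - 10604)) = -20688*1/((-3400 - 10342)*(6804 - 10604)) = -20688/((-13742*(-3800))) = -20688/52219600 = -20688*1/52219600 = -1293/3263725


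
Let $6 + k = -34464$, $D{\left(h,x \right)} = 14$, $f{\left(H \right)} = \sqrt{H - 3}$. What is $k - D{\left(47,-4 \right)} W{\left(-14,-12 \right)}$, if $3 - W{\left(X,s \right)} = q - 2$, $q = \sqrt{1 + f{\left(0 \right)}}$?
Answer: $-34540 + 14 \sqrt{1 + i \sqrt{3}} \approx -34523.0 + 9.8995 i$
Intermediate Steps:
$f{\left(H \right)} = \sqrt{-3 + H}$
$q = \sqrt{1 + i \sqrt{3}}$ ($q = \sqrt{1 + \sqrt{-3 + 0}} = \sqrt{1 + \sqrt{-3}} = \sqrt{1 + i \sqrt{3}} \approx 1.2247 + 0.70711 i$)
$W{\left(X,s \right)} = 5 - \sqrt{1 + i \sqrt{3}}$ ($W{\left(X,s \right)} = 3 - \left(\sqrt{1 + i \sqrt{3}} - 2\right) = 3 - \left(-2 + \sqrt{1 + i \sqrt{3}}\right) = 3 + \left(2 - \sqrt{1 + i \sqrt{3}}\right) = 5 - \sqrt{1 + i \sqrt{3}}$)
$k = -34470$ ($k = -6 - 34464 = -34470$)
$k - D{\left(47,-4 \right)} W{\left(-14,-12 \right)} = -34470 - 14 \left(5 - \sqrt{1 + i \sqrt{3}}\right) = -34470 - \left(70 - 14 \sqrt{1 + i \sqrt{3}}\right) = -34540 + 14 \sqrt{1 + i \sqrt{3}}$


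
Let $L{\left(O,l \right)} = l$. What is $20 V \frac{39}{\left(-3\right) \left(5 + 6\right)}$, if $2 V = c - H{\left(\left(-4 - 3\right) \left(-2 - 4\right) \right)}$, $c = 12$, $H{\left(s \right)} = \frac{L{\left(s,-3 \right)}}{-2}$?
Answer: $- \frac{1365}{11} \approx -124.09$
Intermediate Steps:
$H{\left(s \right)} = \frac{3}{2}$ ($H{\left(s \right)} = - \frac{3}{-2} = \left(-3\right) \left(- \frac{1}{2}\right) = \frac{3}{2}$)
$V = \frac{21}{4}$ ($V = \frac{12 - \frac{3}{2}}{2} = \frac{1}{2} \cdot \frac{21}{2} = \frac{21}{4} \approx 5.25$)
$20 V \frac{39}{\left(-3\right) \left(5 + 6\right)} = 20 \cdot \frac{21}{4} \frac{39}{\left(-3\right) \left(5 + 6\right)} = 105 \frac{39}{\left(-3\right) 11} = 105 \frac{39}{-33} = 105 \cdot 39 \left(- \frac{1}{33}\right) = 105 \left(- \frac{13}{11}\right) = - \frac{1365}{11}$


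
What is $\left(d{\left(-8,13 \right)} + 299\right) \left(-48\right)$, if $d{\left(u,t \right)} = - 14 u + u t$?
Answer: $-14736$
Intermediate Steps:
$d{\left(u,t \right)} = - 14 u + t u$
$\left(d{\left(-8,13 \right)} + 299\right) \left(-48\right) = \left(- 8 \left(-14 + 13\right) + 299\right) \left(-48\right) = \left(\left(-8\right) \left(-1\right) + 299\right) \left(-48\right) = \left(8 + 299\right) \left(-48\right) = 307 \left(-48\right) = -14736$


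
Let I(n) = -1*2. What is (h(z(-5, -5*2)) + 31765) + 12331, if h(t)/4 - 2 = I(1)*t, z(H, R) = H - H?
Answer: 44104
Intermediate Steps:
I(n) = -2
z(H, R) = 0
h(t) = 8 - 8*t (h(t) = 8 + 4*(-2*t) = 8 - 8*t)
(h(z(-5, -5*2)) + 31765) + 12331 = ((8 - 8*0) + 31765) + 12331 = ((8 + 0) + 31765) + 12331 = (8 + 31765) + 12331 = 31773 + 12331 = 44104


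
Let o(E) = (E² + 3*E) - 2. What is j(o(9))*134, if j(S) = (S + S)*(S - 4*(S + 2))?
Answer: -9261008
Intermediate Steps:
o(E) = -2 + E² + 3*E
j(S) = 2*S*(-8 - 3*S) (j(S) = (2*S)*(S - 4*(2 + S)) = (2*S)*(S + (-8 - 4*S)) = (2*S)*(-8 - 3*S) = 2*S*(-8 - 3*S))
j(o(9))*134 = -2*(-2 + 9² + 3*9)*(8 + 3*(-2 + 9² + 3*9))*134 = -2*(-2 + 81 + 27)*(8 + 3*(-2 + 81 + 27))*134 = -2*106*(8 + 3*106)*134 = -2*106*(8 + 318)*134 = -2*106*326*134 = -69112*134 = -9261008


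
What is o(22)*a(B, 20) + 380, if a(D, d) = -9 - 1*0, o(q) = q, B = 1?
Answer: 182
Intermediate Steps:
a(D, d) = -9 (a(D, d) = -9 + 0 = -9)
o(22)*a(B, 20) + 380 = 22*(-9) + 380 = -198 + 380 = 182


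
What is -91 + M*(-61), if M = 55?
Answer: -3446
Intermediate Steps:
-91 + M*(-61) = -91 + 55*(-61) = -91 - 3355 = -3446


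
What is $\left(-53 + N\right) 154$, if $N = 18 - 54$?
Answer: $-13706$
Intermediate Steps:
$N = -36$ ($N = 18 - 54 = -36$)
$\left(-53 + N\right) 154 = \left(-53 - 36\right) 154 = \left(-89\right) 154 = -13706$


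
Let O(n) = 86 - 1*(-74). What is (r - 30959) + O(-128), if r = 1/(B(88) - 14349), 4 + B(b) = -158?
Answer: -446924290/14511 ≈ -30799.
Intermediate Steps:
B(b) = -162 (B(b) = -4 - 158 = -162)
r = -1/14511 (r = 1/(-162 - 14349) = 1/(-14511) = -1/14511 ≈ -6.8913e-5)
O(n) = 160 (O(n) = 86 + 74 = 160)
(r - 30959) + O(-128) = (-1/14511 - 30959) + 160 = -449246050/14511 + 160 = -446924290/14511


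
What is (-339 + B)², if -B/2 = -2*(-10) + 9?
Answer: 157609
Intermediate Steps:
B = -58 (B = -2*(-2*(-10) + 9) = -2*(20 + 9) = -2*29 = -58)
(-339 + B)² = (-339 - 58)² = (-397)² = 157609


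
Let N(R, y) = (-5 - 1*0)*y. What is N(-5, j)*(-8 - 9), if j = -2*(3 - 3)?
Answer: 0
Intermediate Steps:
j = 0 (j = -2*0 = 0)
N(R, y) = -5*y (N(R, y) = (-5 + 0)*y = -5*y)
N(-5, j)*(-8 - 9) = (-5*0)*(-8 - 9) = 0*(-17) = 0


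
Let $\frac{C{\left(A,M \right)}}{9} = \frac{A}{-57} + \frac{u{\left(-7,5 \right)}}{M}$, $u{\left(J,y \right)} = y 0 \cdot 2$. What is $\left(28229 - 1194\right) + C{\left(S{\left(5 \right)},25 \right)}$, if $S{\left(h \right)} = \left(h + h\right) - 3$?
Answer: $\frac{513644}{19} \approx 27034.0$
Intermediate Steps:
$S{\left(h \right)} = -3 + 2 h$ ($S{\left(h \right)} = 2 h - 3 = -3 + 2 h$)
$u{\left(J,y \right)} = 0$ ($u{\left(J,y \right)} = 0 \cdot 2 = 0$)
$C{\left(A,M \right)} = - \frac{3 A}{19}$ ($C{\left(A,M \right)} = 9 \left(\frac{A}{-57} + \frac{0}{M}\right) = 9 \left(A \left(- \frac{1}{57}\right) + 0\right) = 9 \left(- \frac{A}{57} + 0\right) = 9 \left(- \frac{A}{57}\right) = - \frac{3 A}{19}$)
$\left(28229 - 1194\right) + C{\left(S{\left(5 \right)},25 \right)} = \left(28229 - 1194\right) - \frac{3 \left(-3 + 2 \cdot 5\right)}{19} = 27035 - \frac{3 \left(-3 + 10\right)}{19} = 27035 - \frac{21}{19} = \frac{513644}{19}$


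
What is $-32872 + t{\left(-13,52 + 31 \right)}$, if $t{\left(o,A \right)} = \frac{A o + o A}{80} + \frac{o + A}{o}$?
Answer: $- \frac{17110267}{520} \approx -32904.0$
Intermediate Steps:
$t{\left(o,A \right)} = \frac{A + o}{o} + \frac{A o}{40}$ ($t{\left(o,A \right)} = \left(A o + A o\right) \frac{1}{80} + \frac{A + o}{o} = 2 A o \frac{1}{80} + \frac{A + o}{o} = \frac{A o}{40} + \frac{A + o}{o} = \frac{A + o}{o} + \frac{A o}{40}$)
$-32872 + t{\left(-13,52 + 31 \right)} = -32872 + \left(1 + \frac{52 + 31}{-13} + \frac{1}{40} \left(52 + 31\right) \left(-13\right)\right) = -32872 + \left(1 + 83 \left(- \frac{1}{13}\right) + \frac{1}{40} \cdot 83 \left(-13\right)\right) = -32872 - \frac{16827}{520} = - \frac{17110267}{520}$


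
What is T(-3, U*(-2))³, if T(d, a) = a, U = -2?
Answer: 64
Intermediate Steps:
T(-3, U*(-2))³ = (-2*(-2))³ = 4³ = 64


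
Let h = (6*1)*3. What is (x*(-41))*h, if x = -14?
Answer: 10332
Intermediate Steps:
h = 18 (h = 6*3 = 18)
(x*(-41))*h = -14*(-41)*18 = 574*18 = 10332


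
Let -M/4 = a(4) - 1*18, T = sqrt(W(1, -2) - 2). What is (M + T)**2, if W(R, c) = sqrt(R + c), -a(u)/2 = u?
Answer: (104 + sqrt(-2 + I))**2 ≈ 10885.0 + 303.71*I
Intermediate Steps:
a(u) = -2*u
T = sqrt(-2 + I) (T = sqrt(sqrt(1 - 2) - 2) = sqrt(sqrt(-1) - 2) = sqrt(I - 2) = sqrt(-2 + I) ≈ 0.34356 + 1.4553*I)
M = 104 (M = -4*(-2*4 - 1*18) = -4*(-8 - 18) = -4*(-26) = 104)
(M + T)**2 = (104 + sqrt(-2 + I))**2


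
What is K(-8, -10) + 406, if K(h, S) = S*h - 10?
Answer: 476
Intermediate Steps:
K(h, S) = -10 + S*h
K(-8, -10) + 406 = (-10 - 10*(-8)) + 406 = (-10 + 80) + 406 = 70 + 406 = 476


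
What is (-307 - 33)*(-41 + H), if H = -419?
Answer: 156400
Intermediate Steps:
(-307 - 33)*(-41 + H) = (-307 - 33)*(-41 - 419) = -340*(-460) = 156400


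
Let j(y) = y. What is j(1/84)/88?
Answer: 1/7392 ≈ 0.00013528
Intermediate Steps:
j(1/84)/88 = 1/(84*88) = (1/84)*(1/88) = 1/7392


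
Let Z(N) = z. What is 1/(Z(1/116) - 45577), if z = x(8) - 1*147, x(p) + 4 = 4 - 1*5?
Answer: -1/45729 ≈ -2.1868e-5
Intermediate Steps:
x(p) = -5 (x(p) = -4 + (4 - 1*5) = -4 + (4 - 5) = -4 - 1 = -5)
z = -152 (z = -5 - 1*147 = -5 - 147 = -152)
Z(N) = -152
1/(Z(1/116) - 45577) = 1/(-152 - 45577) = 1/(-45729) = -1/45729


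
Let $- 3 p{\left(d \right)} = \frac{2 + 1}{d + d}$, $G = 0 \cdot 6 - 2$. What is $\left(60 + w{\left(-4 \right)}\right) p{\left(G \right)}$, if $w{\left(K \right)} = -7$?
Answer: $\frac{53}{4} \approx 13.25$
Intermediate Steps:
$G = -2$ ($G = 0 - 2 = -2$)
$p{\left(d \right)} = - \frac{1}{2 d}$ ($p{\left(d \right)} = - \frac{\left(2 + 1\right) \frac{1}{d + d}}{3} = - \frac{3 \frac{1}{2 d}}{3} = - \frac{\frac{3}{2} \frac{1}{d}}{3} = - \frac{1}{2 d}$)
$\left(60 + w{\left(-4 \right)}\right) p{\left(G \right)} = \left(60 - 7\right) \left(- \frac{1}{2 \left(-2\right)}\right) = 53 \left(\left(- \frac{1}{2}\right) \left(- \frac{1}{2}\right)\right) = 53 \cdot \frac{1}{4} = \frac{53}{4}$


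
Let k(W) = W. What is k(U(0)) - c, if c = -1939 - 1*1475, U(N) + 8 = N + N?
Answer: 3406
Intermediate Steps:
U(N) = -8 + 2*N (U(N) = -8 + (N + N) = -8 + 2*N)
c = -3414 (c = -1939 - 1475 = -3414)
k(U(0)) - c = (-8 + 2*0) - 1*(-3414) = (-8 + 0) + 3414 = -8 + 3414 = 3406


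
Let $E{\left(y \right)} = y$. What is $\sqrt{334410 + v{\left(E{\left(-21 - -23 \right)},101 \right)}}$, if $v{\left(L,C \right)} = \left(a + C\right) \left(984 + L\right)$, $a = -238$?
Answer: $4 \sqrt{12458} \approx 446.46$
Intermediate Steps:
$v{\left(L,C \right)} = \left(-238 + C\right) \left(984 + L\right)$
$\sqrt{334410 + v{\left(E{\left(-21 - -23 \right)},101 \right)}} = \sqrt{334410 + \left(-234192 - 238 \left(-21 - -23\right) + 984 \cdot 101 + 101 \left(-21 - -23\right)\right)} = \sqrt{334410 + \left(-234192 - 238 \left(-21 + 23\right) + 99384 + 101 \left(-21 + 23\right)\right)} = \sqrt{334410 + \left(-234192 - 476 + 99384 + 101 \cdot 2\right)} = \sqrt{334410 + \left(-234192 - 476 + 99384 + 202\right)} = \sqrt{334410 - 135082} = \sqrt{199328} = 4 \sqrt{12458}$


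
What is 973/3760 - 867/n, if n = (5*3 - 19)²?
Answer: -50693/940 ≈ -53.929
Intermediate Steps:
n = 16 (n = (15 - 19)² = (-4)² = 16)
973/3760 - 867/n = 973/3760 - 867/16 = -50693/940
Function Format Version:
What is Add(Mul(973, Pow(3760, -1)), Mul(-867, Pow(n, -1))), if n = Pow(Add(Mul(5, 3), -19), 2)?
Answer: Rational(-50693, 940) ≈ -53.929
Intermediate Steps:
n = 16 (n = Pow(Add(15, -19), 2) = Pow(-4, 2) = 16)
Add(Mul(973, Pow(3760, -1)), Mul(-867, Pow(n, -1))) = Add(Mul(973, Pow(3760, -1)), Mul(-867, Pow(16, -1))) = Add(Mul(973, Rational(1, 3760)), Mul(-867, Rational(1, 16))) = Add(Rational(973, 3760), Rational(-867, 16)) = Rational(-50693, 940)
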